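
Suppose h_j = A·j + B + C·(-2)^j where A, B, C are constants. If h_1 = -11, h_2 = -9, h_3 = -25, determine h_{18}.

262067

Write the equations: A + B - 2C = -11; 2A + B + 4C = -9; 3A + B - 8C = -25.
Subtracting the first from the second: A + 6C = 2.
Subtracting the second from the third: A - 12C = -16.
Solving: C = 1, A = -4, then B = -5.
Hence h_{18} = -4·18 + (-5) + 1·262144 = 262067.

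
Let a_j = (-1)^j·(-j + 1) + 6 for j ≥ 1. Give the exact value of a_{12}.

-5

(-1)^12 = 1; -j + 1 at j=12 is -11; so a_{12} = -5.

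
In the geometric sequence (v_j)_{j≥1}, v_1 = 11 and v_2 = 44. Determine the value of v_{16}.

Common ratio r = 4.
v_j = 11·4^(j-1).
v_{16} = 11·4^15 = 11811160064.

11811160064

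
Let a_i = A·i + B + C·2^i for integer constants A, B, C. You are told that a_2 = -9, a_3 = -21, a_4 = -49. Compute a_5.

Plug in i = 2, 3, 4: 2A + B + 4C = -9; 3A + B + 8C = -21; 4A + B + 16C = -49.
Subtracting the first from the second: A + 4C = -12.
Subtracting the second from the third: A + 8C = -28.
Solving: C = -4, A = 4, then B = -1.
So a_i = 4·i + (-1) + (-4)·2^i; at i=5 this is -109.

-109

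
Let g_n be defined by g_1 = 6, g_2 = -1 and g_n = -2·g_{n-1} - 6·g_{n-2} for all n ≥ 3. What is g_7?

Step forward from the initial values:
g_3 = -34, g_4 = 74, g_5 = 56, g_6 = -556, g_7 = 776.

776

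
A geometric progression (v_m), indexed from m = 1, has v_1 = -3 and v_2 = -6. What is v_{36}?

Common ratio r = 2.
v_m = (-3)·2^(m-1).
v_{36} = (-3)·2^35 = -103079215104.

-103079215104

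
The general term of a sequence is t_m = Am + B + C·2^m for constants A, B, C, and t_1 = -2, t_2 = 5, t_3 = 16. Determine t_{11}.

4120

Write the equations: A + B + 2C = -2; 2A + B + 4C = 5; 3A + B + 8C = 16.
Subtracting the first from the second: A + 2C = 7.
Subtracting the second from the third: A + 4C = 11.
Solving: C = 2, A = 3, then B = -9.
Hence t_{11} = 3·11 + (-9) + 2·2048 = 4120.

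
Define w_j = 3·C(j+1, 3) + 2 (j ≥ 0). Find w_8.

254

C(9, 3) = 84, so w_8 = 254.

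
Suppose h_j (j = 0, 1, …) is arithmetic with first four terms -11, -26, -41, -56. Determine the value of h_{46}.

-701

Common difference d = -15.
h_j = -11 + (j - 0)·(-15).
h_{46} = -11 + 46·(-15) = -701.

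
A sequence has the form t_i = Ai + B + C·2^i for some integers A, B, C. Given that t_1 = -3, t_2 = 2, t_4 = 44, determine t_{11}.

8151

Plug in i = 1, 2, 4: A + B + 2C = -3; 2A + B + 4C = 2; 4A + B + 16C = 44.
Subtracting the first from the second: A + 2C = 5.
Subtracting the second from the third: 2A + 12C = 42.
Solving: C = 4, A = -3, then B = -8.
Therefore t_{11} = -33 + (-8) + 4·2048 = 8151.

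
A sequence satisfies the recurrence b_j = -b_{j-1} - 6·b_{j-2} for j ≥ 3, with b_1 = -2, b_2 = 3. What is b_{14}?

Step forward from the initial values:
b_3 = 9, b_4 = -27, b_5 = -27, …, b_{11} = -12987, b_{12} = -19251, b_{13} = 97173, b_{14} = 18333.

18333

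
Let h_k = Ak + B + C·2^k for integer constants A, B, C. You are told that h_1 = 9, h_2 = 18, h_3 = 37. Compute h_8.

Plug in k = 1, 2, 3: A + B + 2C = 9; 2A + B + 4C = 18; 3A + B + 8C = 37.
Subtracting the first from the second: A + 2C = 9.
Subtracting the second from the third: A + 4C = 19.
Solving: C = 5, A = -1, then B = 0.
Hence h_8 = -1·8 + 0 + 5·256 = 1272.

1272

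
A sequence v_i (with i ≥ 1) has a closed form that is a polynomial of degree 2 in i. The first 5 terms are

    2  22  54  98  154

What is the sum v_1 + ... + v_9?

1st diffs: 20, 32, 44, 56.
2nd diffs: 12, 12, 12 (constant).
Newton forward-difference form: v_i = 2 + 20·C(i-1,1) + 12·C(i-1,2).
Continuing: 222, 302, 394, 498.
Summing i = 1..9 (9 terms) gives 1746.

1746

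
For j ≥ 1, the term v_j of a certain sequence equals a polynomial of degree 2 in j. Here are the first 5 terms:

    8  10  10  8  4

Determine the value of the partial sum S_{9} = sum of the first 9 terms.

-24

1st diffs: 2, 0, -2, -4.
2nd diffs: -2, -2, -2 (constant).
So v_j = -j^2 + 5j + 4.
Continuing: -2, -10, -20, -32.
Summing j = 1..9 (9 terms) gives -24.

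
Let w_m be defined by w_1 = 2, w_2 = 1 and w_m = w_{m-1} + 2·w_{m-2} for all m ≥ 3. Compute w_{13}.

4097

Step forward from the initial values:
w_3 = 5; w_4 = 7; w_5 = 17; …; w_{10} = 511; w_{11} = 1025; w_{12} = 2047; w_{13} = 4097.
(Characteristic roots are 2 and -1.)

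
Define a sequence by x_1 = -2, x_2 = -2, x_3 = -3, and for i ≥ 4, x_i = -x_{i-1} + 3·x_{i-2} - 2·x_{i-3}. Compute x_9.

Iterate the recurrence:
x_4 = 1  x_5 = -6  x_6 = 15  x_7 = -35  x_8 = 92  x_9 = -227.

-227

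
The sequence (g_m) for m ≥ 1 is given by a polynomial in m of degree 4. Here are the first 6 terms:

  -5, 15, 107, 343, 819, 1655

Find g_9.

1st diffs: 20, 92, 236, 476, 836.
2nd diffs: 72, 144, 240, 360.
3rd diffs: 72, 96, 120.
4th diffs: 24, 24 (constant).
Newton forward-difference form: g_m = -5 + 20·C(m-1,1) + 72·C(m-1,2) + 72·C(m-1,3) + 24·C(m-1,4).
At m = 9: m-1 = 8, so g_9 = -5 + 160 + 2016 + 4032 + 1680 = 7883.

7883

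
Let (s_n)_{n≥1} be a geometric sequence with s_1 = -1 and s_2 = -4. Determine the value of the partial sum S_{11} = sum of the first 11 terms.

Common ratio r = 4.
s_n = (-1)·4^(n-1).
S = (-1)·(4^11 - 1)/(4 - 1) = (-1)·(4194304 - 1)/(3) = -1398101.

-1398101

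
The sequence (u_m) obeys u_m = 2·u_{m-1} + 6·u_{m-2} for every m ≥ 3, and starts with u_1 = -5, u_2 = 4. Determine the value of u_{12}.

-1207616

Iterate the recurrence:
u_3 = -22  u_4 = -20  u_5 = -172  u_6 = -464  u_7 = -1960  u_8 = -6704  u_9 = -25168  u_{10} = -90560  u_{11} = -332128  u_{12} = -1207616.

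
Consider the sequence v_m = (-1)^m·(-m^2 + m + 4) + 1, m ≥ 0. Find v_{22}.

-457

(-1)^22 = 1; -m^2 + m + 4 at m=22 is -458; so v_{22} = -457.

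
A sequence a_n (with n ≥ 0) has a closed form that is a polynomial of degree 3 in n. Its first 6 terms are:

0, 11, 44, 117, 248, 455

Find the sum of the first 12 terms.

14476

1st diffs: 11, 33, 73, 131, 207.
2nd diffs: 22, 40, 58, 76.
3rd diffs: 18, 18, 18 (constant).
So a_n = 3n^3 + 2n^2 + 6n.
Continuing: …, 756, 1169, 1712, 2403, …, a_{11} = 4301.
Summing n = 0..11 (12 terms) gives 14476.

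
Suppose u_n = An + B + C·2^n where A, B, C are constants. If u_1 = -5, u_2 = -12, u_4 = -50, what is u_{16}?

-196622

At n = 1, 2, 4: A + B + 2C = -5; 2A + B + 4C = -12; 4A + B + 16C = -50.
Subtracting the first from the second: A + 2C = -7.
Subtracting the second from the third: 2A + 12C = -38.
Solving: C = -3, A = -1, then B = 2.
Hence u_{16} = -1·16 + 2 + (-3)·65536 = -196622.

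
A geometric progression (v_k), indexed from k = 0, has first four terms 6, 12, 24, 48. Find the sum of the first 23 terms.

50331642

Common ratio r = 2.
v_k = 6·2^(k-0).
S = 6·(2^23 - 1)/(2 - 1) = 6·(8388608 - 1)/(1) = 50331642.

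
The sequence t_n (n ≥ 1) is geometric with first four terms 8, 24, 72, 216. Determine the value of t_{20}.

9298091736

Common ratio r = 3.
t_n = 8·3^(n-1).
t_{20} = 8·3^19 = 9298091736.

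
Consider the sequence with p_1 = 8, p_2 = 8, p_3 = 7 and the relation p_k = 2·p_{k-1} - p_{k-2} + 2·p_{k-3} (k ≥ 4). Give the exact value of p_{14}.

24578

Compute successive terms:
p_4 = 22, p_5 = 53, p_6 = 98, …, p_{11} = 3067, p_{12} = 6142, p_{13} = 12293, p_{14} = 24578.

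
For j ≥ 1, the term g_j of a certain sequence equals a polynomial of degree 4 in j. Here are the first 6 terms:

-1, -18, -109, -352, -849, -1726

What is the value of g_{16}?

-76276

1st diffs: -17, -91, -243, -497, -877.
2nd diffs: -74, -152, -254, -380.
3rd diffs: -78, -102, -126.
4th diffs: -24, -24 (constant).
Newton forward-difference form: g_j = -1 + (-17)·C(j-1,1) + (-74)·C(j-1,2) + (-78)·C(j-1,3) + (-24)·C(j-1,4).
At j = 16: j-1 = 15, so g_{16} = -1 - 255 - 7770 - 35490 - 32760 = -76276.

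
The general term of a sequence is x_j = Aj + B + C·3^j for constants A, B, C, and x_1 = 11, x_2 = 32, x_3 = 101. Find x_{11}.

708557

Plug in j = 1, 2, 3: A + B + 3C = 11; 2A + B + 9C = 32; 3A + B + 27C = 101.
Subtracting the first from the second: A + 6C = 21.
Subtracting the second from the third: A + 18C = 69.
Solving: C = 4, A = -3, then B = 2.
Hence x_{11} = -3·11 + 2 + 4·177147 = 708557.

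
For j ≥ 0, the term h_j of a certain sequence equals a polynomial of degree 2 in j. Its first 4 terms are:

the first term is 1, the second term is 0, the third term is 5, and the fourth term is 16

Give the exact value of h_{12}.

385

1st diffs: -1, 5, 11.
2nd diffs: 6, 6 (constant).
So h_j = 3j^2 - 4j + 1.
Evaluating at j = 12 gives h_{12} = 385.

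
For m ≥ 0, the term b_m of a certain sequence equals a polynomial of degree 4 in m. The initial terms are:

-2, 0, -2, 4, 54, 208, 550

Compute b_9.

1st diffs: 2, -2, 6, 50, 154, 342.
2nd diffs: -4, 8, 44, 104, 188.
3rd diffs: 12, 36, 60, 84.
4th diffs: 24, 24, 24 (constant).
Newton forward-difference form: b_m = -2 + 2·C(m,1) + (-4)·C(m,2) + 12·C(m,3) + 24·C(m,4).
At m = 9: m = 9, so b_9 = -2 + 18 - 144 + 1008 + 3024 = 3904.

3904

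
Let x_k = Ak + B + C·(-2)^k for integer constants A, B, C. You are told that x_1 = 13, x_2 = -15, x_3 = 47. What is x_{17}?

655395

At k = 1, 2, 3: A + B - 2C = 13; 2A + B + 4C = -15; 3A + B - 8C = 47.
Subtracting the first from the second: A + 6C = -28.
Subtracting the second from the third: A - 12C = 62.
Solving: C = -5, A = 2, then B = 1.
Hence x_{17} = 2·17 + 1 + (-5)·(-131072) = 655395.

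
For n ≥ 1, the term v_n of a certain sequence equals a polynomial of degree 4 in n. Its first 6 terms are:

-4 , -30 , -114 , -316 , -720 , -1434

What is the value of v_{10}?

1st diffs: -26, -84, -202, -404, -714.
2nd diffs: -58, -118, -202, -310.
3rd diffs: -60, -84, -108.
4th diffs: -24, -24 (constant).
Newton forward-difference form: v_n = -4 + (-26)·C(n-1,1) + (-58)·C(n-1,2) + (-60)·C(n-1,3) + (-24)·C(n-1,4).
At n = 10: n-1 = 9, so v_{10} = -4 - 234 - 2088 - 5040 - 3024 = -10390.

-10390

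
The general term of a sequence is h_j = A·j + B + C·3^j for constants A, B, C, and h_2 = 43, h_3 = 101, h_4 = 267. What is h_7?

Write the equations: 2A + B + 9C = 43; 3A + B + 27C = 101; 4A + B + 81C = 267.
Subtracting the first from the second: A + 18C = 58.
Subtracting the second from the third: A + 54C = 166.
Solving: C = 3, A = 4, then B = 8.
Therefore h_7 = 28 + 8 + 3·2187 = 6597.

6597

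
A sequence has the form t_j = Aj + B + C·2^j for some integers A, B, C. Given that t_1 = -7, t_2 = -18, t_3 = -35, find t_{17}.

The three given values yield: A + B + 2C = -7; 2A + B + 4C = -18; 3A + B + 8C = -35.
Subtracting the first from the second: A + 2C = -11.
Subtracting the second from the third: A + 4C = -17.
Solving: C = -3, A = -5, then B = 4.
Therefore t_{17} = -85 + 4 + (-3)·131072 = -393297.

-393297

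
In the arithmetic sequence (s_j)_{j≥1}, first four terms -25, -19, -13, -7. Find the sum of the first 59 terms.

Common difference d = 6.
s_j = -25 + (j - 1)·6.
s_{59} = 323; S = 59·(-25 + 323)/2 = 8791.

8791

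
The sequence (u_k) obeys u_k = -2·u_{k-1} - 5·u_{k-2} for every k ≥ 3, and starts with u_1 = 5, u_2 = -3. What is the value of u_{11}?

4301

Iterate the recurrence:
u_3 = -19  u_4 = 53  u_5 = -11  u_6 = -243  u_7 = 541  u_8 = 133  u_9 = -2971  u_{10} = 5277  u_{11} = 4301.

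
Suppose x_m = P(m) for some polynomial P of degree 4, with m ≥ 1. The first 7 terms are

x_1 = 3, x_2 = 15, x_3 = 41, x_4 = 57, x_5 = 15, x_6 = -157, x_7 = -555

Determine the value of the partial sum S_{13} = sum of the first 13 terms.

1st diffs: 12, 26, 16, -42, -172, -398.
2nd diffs: 14, -10, -58, -130, -226.
3rd diffs: -24, -48, -72, -96.
4th diffs: -24, -24, -24 (constant).
Newton forward-difference form: x_m = 3 + 12·C(m-1,1) + 14·C(m-1,2) + (-24)·C(m-1,3) + (-24)·C(m-1,4).
Continuing: …, -1299, -2533, -4425, -7167, …, x_{13} = -16089.
Summing m = 1..13 (13 terms) gives -43069.

-43069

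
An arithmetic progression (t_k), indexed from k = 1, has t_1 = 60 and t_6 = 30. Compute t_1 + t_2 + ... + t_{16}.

Common difference d = (30 - 60) / (6 - 1) = -6.
t_k = 60 + (k - 1)·(-6).
t_{16} = -30; S = 16·(60 + (-30))/2 = 240.

240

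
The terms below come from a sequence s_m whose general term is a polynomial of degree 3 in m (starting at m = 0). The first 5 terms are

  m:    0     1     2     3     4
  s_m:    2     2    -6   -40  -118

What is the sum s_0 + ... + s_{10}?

-7238

1st diffs: 0, -8, -34, -78.
2nd diffs: -8, -26, -44.
3rd diffs: -18, -18 (constant).
Newton forward-difference form: s_m = 2 + (-8)·C(m,2) + (-18)·C(m,3).
Continuing: …, -258, -478, -796, -1230, …, s_{10} = -2518.
Summing m = 0..10 (11 terms) gives -7238.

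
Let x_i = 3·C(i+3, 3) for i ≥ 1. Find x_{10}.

858

C(13, 3) = 286, so x_{10} = 858.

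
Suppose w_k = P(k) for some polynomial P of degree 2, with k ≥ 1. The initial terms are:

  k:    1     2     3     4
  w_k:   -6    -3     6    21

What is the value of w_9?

186

1st diffs: 3, 9, 15.
2nd diffs: 6, 6 (constant).
Newton forward-difference form: w_k = -6 + 3·C(k-1,1) + 6·C(k-1,2).
At k = 9: k-1 = 8, so w_9 = -6 + 24 + 168 = 186.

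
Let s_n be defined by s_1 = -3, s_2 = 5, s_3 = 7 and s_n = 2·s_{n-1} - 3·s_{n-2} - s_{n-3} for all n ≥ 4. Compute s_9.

393

s_4 = 2  s_5 = -22  s_6 = -57  s_7 = -50  s_8 = 93  s_9 = 393.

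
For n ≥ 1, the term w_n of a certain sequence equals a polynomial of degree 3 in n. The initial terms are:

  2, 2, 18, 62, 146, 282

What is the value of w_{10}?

1st diffs: 0, 16, 44, 84, 136.
2nd diffs: 16, 28, 40, 52.
3rd diffs: 12, 12, 12 (constant).
Newton forward-difference form: w_n = 2 + 16·C(n-1,2) + 12·C(n-1,3).
At n = 10: n-1 = 9, so w_{10} = 2 + 576 + 1008 = 1586.

1586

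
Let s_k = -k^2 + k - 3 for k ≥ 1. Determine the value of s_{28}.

s_{28} = -1·28^2 + 1·28 - 3 = -759.

-759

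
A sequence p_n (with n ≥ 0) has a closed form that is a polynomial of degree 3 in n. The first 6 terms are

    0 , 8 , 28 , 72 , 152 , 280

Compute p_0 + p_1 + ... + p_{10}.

6380

1st diffs: 8, 20, 44, 80, 128.
2nd diffs: 12, 24, 36, 48.
3rd diffs: 12, 12, 12 (constant).
Newton forward-difference form: p_n = 8·C(n,1) + 12·C(n,2) + 12·C(n,3).
Continuing: …, 468, 728, 1072, 1512, …, p_{10} = 2060.
Summing n = 0..10 (11 terms) gives 6380.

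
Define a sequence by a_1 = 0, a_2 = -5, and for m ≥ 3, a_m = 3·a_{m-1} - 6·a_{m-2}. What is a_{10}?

-7695

Applying the relation repeatedly:
a_3 = -15  a_4 = -15  a_5 = 45  a_6 = 225  a_7 = 405  a_8 = -135  a_9 = -2835  a_{10} = -7695.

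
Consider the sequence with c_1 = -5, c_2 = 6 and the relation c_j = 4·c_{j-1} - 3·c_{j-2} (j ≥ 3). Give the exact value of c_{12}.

Compute successive terms:
c_3 = 39; c_4 = 138; c_5 = 435; c_6 = 1326; c_7 = 3999; c_8 = 12018; c_9 = 36075; c_{10} = 108246; c_{11} = 324759; c_{12} = 974298.
(Characteristic roots are 3 and 1.)

974298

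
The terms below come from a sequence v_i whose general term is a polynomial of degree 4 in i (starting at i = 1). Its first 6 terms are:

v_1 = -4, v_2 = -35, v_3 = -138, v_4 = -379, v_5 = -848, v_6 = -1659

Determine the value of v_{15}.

1st diffs: -31, -103, -241, -469, -811.
2nd diffs: -72, -138, -228, -342.
3rd diffs: -66, -90, -114.
4th diffs: -24, -24 (constant).
Newton forward-difference form: v_i = -4 + (-31)·C(i-1,1) + (-72)·C(i-1,2) + (-66)·C(i-1,3) + (-24)·C(i-1,4).
At i = 15: i-1 = 14, so v_{15} = -4 - 434 - 6552 - 24024 - 24024 = -55038.

-55038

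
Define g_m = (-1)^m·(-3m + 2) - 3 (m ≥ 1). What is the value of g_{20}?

(-1)^20 = 1; -3m + 2 at m=20 is -58; so g_{20} = -61.

-61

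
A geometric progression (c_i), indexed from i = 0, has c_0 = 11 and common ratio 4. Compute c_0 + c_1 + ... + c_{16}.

62992853671

c_i = 11·4^(i-0).
S = 11·(4^17 - 1)/(4 - 1) = 11·(17179869184 - 1)/(3) = 62992853671.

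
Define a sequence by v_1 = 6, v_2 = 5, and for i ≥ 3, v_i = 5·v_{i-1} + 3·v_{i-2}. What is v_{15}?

Iterate the recurrence:
v_3 = 43, v_4 = 230, v_5 = 1279, …, v_{12} = 205145165, v_{13} = 1136787574, v_{14} = 6299373365, v_{15} = 34907229547.

34907229547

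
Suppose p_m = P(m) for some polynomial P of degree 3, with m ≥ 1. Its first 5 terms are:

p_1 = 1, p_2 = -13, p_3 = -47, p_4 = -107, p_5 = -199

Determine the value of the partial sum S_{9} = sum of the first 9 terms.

1st diffs: -14, -34, -60, -92.
2nd diffs: -20, -26, -32.
3rd diffs: -6, -6 (constant).
Newton forward-difference form: p_m = 1 + (-14)·C(m-1,1) + (-20)·C(m-1,2) + (-6)·C(m-1,3).
Continuing: -329, -503, -727, -1007.
Summing m = 1..9 (9 terms) gives -2931.

-2931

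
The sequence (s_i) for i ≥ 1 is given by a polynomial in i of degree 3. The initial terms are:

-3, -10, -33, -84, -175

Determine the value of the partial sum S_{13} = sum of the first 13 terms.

-13741

1st diffs: -7, -23, -51, -91.
2nd diffs: -16, -28, -40.
3rd diffs: -12, -12 (constant).
So s_i = -2i^3 + 4i^2 - 5i.
Continuing: …, -318, -525, -808, -1179, …, s_{13} = -3783.
Summing i = 1..13 (13 terms) gives -13741.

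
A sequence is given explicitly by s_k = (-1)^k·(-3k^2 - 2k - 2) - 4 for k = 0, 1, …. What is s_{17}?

(-1)^17 = -1; -3k^2 - 2k - 2 at k=17 is -903; so s_{17} = 899.

899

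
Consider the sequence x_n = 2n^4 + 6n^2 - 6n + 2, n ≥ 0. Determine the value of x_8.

8530

x_8 = 2·8^4 + 6·8^2 - 6·8 + 2 = 8530.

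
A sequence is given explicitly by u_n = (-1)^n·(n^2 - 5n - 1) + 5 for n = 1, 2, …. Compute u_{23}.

(-1)^23 = -1; n^2 - 5n - 1 at n=23 is 413; so u_{23} = -408.

-408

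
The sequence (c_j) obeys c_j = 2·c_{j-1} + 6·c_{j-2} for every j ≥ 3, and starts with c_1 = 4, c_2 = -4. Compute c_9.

Step forward from the initial values:
c_3 = 16; c_4 = 8; c_5 = 112; c_6 = 272; c_7 = 1216; c_8 = 4064; c_9 = 15424.

15424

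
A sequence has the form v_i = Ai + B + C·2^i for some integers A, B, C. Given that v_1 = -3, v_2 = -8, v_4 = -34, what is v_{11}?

-4105

Write the equations: A + B + 2C = -3; 2A + B + 4C = -8; 4A + B + 16C = -34.
Subtracting the first from the second: A + 2C = -5.
Subtracting the second from the third: 2A + 12C = -26.
Solving: C = -2, A = -1, then B = 2.
Hence v_{11} = -1·11 + 2 + (-2)·2048 = -4105.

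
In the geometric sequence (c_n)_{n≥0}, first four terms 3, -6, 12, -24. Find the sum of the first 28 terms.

-268435455

Common ratio r = -2.
c_n = 3·(-2)^(n-0).
S = 3·((-2)^28 - 1)/(-2 - 1) = 3·(268435456 - 1)/(-3) = -268435455.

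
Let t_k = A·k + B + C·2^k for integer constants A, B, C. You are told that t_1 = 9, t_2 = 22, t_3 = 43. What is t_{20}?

The three given values yield: A + B + 2C = 9; 2A + B + 4C = 22; 3A + B + 8C = 43.
Subtracting the first from the second: A + 2C = 13.
Subtracting the second from the third: A + 4C = 21.
Solving: C = 4, A = 5, then B = -4.
Therefore t_{20} = 100 + (-4) + 4·1048576 = 4194400.

4194400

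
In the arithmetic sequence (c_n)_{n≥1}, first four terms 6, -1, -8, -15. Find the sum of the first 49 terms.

-7938

Common difference d = -7.
c_n = 6 + (n - 1)·(-7).
c_{49} = -330; S = 49·(6 + (-330))/2 = -7938.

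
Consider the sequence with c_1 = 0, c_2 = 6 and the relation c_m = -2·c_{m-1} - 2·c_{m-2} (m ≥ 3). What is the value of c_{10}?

96

c_3 = -12;  c_4 = 12;  c_5 = 0;  c_6 = -24;  c_7 = 48;  c_8 = -48;  c_9 = 0;  c_{10} = 96.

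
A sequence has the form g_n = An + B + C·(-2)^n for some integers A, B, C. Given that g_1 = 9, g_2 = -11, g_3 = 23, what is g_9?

Write the equations: A + B - 2C = 9; 2A + B + 4C = -11; 3A + B - 8C = 23.
Subtracting the first from the second: A + 6C = -20.
Subtracting the second from the third: A - 12C = 34.
Solving: C = -3, A = -2, then B = 5.
Therefore g_9 = -18 + 5 + (-3)·(-512) = 1523.

1523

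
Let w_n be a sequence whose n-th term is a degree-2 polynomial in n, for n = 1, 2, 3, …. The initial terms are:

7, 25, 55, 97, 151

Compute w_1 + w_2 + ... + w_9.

1719

1st diffs: 18, 30, 42, 54.
2nd diffs: 12, 12, 12 (constant).
Newton forward-difference form: w_n = 7 + 18·C(n-1,1) + 12·C(n-1,2).
Continuing: 217, 295, 385, 487.
Summing n = 1..9 (9 terms) gives 1719.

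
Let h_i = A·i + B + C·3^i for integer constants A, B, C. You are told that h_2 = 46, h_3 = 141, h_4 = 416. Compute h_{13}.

At i = 2, 3, 4: 2A + B + 9C = 46; 3A + B + 27C = 141; 4A + B + 81C = 416.
Subtracting the first from the second: A + 18C = 95.
Subtracting the second from the third: A + 54C = 275.
Solving: C = 5, A = 5, then B = -9.
Hence h_{13} = 5·13 + (-9) + 5·1594323 = 7971671.

7971671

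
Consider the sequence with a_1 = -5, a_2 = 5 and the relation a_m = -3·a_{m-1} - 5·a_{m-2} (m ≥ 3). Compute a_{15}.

-341990

Applying the relation repeatedly:
a_3 = 10  a_4 = -55  a_5 = 115  …  a_{12} = -36430  a_{13} = 51115  a_{14} = 28805  a_{15} = -341990.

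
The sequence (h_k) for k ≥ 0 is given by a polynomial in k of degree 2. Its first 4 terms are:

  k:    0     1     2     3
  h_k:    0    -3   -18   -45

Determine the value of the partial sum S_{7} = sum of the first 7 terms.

-483

1st diffs: -3, -15, -27.
2nd diffs: -12, -12 (constant).
So h_k = -6k^2 + 3k.
Continuing: -84, -135, -198.
Summing k = 0..6 (7 terms) gives -483.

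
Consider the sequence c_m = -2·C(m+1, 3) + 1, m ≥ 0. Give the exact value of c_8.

-167

C(9, 3) = 84, so c_8 = -167.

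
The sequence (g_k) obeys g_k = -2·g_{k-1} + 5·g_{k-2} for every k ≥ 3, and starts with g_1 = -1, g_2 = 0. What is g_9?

g_3 = -5;  g_4 = 10;  g_5 = -45;  g_6 = 140;  g_7 = -505;  g_8 = 1710;  g_9 = -5945.

-5945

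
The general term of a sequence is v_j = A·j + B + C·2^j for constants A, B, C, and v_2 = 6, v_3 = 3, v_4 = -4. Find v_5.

-19

At j = 2, 3, 4: 2A + B + 4C = 6; 3A + B + 8C = 3; 4A + B + 16C = -4.
Subtracting the first from the second: A + 4C = -3.
Subtracting the second from the third: A + 8C = -7.
Solving: C = -1, A = 1, then B = 8.
Hence v_5 = 1·5 + 8 + (-1)·32 = -19.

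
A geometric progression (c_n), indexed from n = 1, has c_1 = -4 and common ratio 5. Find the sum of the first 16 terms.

-152587890624

c_n = (-4)·5^(n-1).
S = (-4)·(5^16 - 1)/(5 - 1) = (-4)·(152587890625 - 1)/(4) = -152587890624.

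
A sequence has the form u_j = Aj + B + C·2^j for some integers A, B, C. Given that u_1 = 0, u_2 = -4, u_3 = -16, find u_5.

At j = 1, 2, 3: A + B + 2C = 0; 2A + B + 4C = -4; 3A + B + 8C = -16.
Subtracting the first from the second: A + 2C = -4.
Subtracting the second from the third: A + 4C = -12.
Solving: C = -4, A = 4, then B = 4.
Hence u_5 = 4·5 + 4 + (-4)·32 = -104.

-104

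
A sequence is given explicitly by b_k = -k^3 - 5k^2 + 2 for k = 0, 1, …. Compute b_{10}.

b_{10} = -1·10^3 - 5·10^2 + 2 = -1498.

-1498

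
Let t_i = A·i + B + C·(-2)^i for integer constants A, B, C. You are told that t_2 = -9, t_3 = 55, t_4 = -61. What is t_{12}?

-20429

Write the equations: 2A + B + 4C = -9; 3A + B - 8C = 55; 4A + B + 16C = -61.
Subtracting the first from the second: A - 12C = 64.
Subtracting the second from the third: A + 24C = -116.
Solving: C = -5, A = 4, then B = 3.
Hence t_{12} = 4·12 + 3 + (-5)·4096 = -20429.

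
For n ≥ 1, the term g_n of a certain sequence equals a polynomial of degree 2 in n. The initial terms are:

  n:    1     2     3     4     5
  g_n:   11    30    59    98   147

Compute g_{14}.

1st diffs: 19, 29, 39, 49.
2nd diffs: 10, 10, 10 (constant).
Newton forward-difference form: g_n = 11 + 19·C(n-1,1) + 10·C(n-1,2).
At n = 14: n-1 = 13, so g_{14} = 11 + 247 + 780 = 1038.

1038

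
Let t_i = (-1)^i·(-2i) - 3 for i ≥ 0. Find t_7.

(-1)^7 = -1; -2i at i=7 is -14; so t_7 = 11.

11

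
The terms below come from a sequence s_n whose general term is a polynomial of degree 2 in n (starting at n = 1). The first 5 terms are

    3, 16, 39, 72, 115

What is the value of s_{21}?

2163

1st diffs: 13, 23, 33, 43.
2nd diffs: 10, 10, 10 (constant).
Newton forward-difference form: s_n = 3 + 13·C(n-1,1) + 10·C(n-1,2).
At n = 21: n-1 = 20, so s_{21} = 3 + 260 + 1900 = 2163.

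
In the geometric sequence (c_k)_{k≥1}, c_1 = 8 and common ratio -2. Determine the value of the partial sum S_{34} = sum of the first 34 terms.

c_k = 8·(-2)^(k-1).
S = 8·((-2)^34 - 1)/(-2 - 1) = 8·(17179869184 - 1)/(-3) = -45812984488.

-45812984488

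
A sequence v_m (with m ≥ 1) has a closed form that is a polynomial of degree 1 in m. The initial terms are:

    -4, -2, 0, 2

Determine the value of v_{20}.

1st diffs: 2, 2, 2 (constant).
So v_m = 2m - 6.
Evaluating at m = 20 gives v_{20} = 34.

34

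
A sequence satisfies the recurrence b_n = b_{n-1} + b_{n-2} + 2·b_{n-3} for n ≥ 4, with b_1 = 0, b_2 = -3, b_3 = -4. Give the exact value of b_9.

Compute successive terms:
b_4 = -7  b_5 = -17  b_6 = -32  b_7 = -63  b_8 = -129  b_9 = -256.

-256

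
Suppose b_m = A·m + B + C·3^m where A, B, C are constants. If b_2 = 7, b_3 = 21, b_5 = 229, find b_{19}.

1162261397

Write the equations: 2A + B + 9C = 7; 3A + B + 27C = 21; 5A + B + 243C = 229.
Subtracting the first from the second: A + 18C = 14.
Subtracting the second from the third: 2A + 216C = 208.
Solving: C = 1, A = -4, then B = 6.
Therefore b_{19} = -76 + 6 + 1·1162261467 = 1162261397.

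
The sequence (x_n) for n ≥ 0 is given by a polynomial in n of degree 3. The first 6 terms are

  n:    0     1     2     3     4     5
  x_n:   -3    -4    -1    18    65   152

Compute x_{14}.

1st diffs: -1, 3, 19, 47, 87.
2nd diffs: 4, 16, 28, 40.
3rd diffs: 12, 12, 12 (constant).
Newton forward-difference form: x_n = -3 + (-1)·C(n,1) + 4·C(n,2) + 12·C(n,3).
At n = 14: n = 14, so x_{14} = -3 - 14 + 364 + 4368 = 4715.

4715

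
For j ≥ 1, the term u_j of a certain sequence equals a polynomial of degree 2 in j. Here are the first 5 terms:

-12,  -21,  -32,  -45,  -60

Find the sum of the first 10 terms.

1st diffs: -9, -11, -13, -15.
2nd diffs: -2, -2, -2 (constant).
Newton forward-difference form: u_j = -12 + (-9)·C(j-1,1) + (-2)·C(j-1,2).
Continuing: …, -77, -96, -117, -140, …, u_{10} = -165.
Summing j = 1..10 (10 terms) gives -765.

-765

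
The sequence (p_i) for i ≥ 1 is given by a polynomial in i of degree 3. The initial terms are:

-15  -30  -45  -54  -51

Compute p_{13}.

1125

1st diffs: -15, -15, -9, 3.
2nd diffs: 0, 6, 12.
3rd diffs: 6, 6 (constant).
So p_i = i^3 - 6i^2 - 4i - 6.
Evaluating at i = 13 gives p_{13} = 1125.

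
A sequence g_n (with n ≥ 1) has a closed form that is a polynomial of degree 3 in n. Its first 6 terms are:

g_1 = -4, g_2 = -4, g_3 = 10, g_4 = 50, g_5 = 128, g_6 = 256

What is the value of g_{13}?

1st diffs: 0, 14, 40, 78, 128.
2nd diffs: 14, 26, 38, 50.
3rd diffs: 12, 12, 12 (constant).
Newton forward-difference form: g_n = -4 + 14·C(n-1,2) + 12·C(n-1,3).
At n = 13: n-1 = 12, so g_{13} = -4 + 924 + 2640 = 3560.

3560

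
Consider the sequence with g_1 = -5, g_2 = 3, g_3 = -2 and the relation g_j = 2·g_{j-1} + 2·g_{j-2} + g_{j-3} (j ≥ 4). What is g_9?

Applying the relation repeatedly:
g_4 = -3;  g_5 = -7;  g_6 = -22;  g_7 = -61;  g_8 = -173;  g_9 = -490.

-490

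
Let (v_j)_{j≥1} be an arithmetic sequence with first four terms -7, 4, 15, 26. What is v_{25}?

257

Common difference d = 11.
v_j = -7 + (j - 1)·11.
v_{25} = -7 + 24·11 = 257.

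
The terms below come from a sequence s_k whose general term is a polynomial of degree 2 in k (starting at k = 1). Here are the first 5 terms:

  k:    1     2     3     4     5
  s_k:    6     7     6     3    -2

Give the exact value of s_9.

1st diffs: 1, -1, -3, -5.
2nd diffs: -2, -2, -2 (constant).
Newton forward-difference form: s_k = 6 + 1·C(k-1,1) + (-2)·C(k-1,2).
At k = 9: k-1 = 8, so s_9 = 6 + 8 - 56 = -42.

-42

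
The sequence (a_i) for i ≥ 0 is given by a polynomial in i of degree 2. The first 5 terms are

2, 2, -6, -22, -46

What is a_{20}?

1st diffs: 0, -8, -16, -24.
2nd diffs: -8, -8, -8 (constant).
So a_i = -4i^2 + 4i + 2.
Evaluating at i = 20 gives a_{20} = -1518.

-1518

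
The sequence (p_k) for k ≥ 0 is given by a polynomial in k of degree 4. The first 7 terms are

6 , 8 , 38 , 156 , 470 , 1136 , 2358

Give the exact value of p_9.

1st diffs: 2, 30, 118, 314, 666, 1222.
2nd diffs: 28, 88, 196, 352, 556.
3rd diffs: 60, 108, 156, 204.
4th diffs: 48, 48, 48 (constant).
Newton forward-difference form: p_k = 6 + 2·C(k,1) + 28·C(k,2) + 60·C(k,3) + 48·C(k,4).
At k = 9: k = 9, so p_9 = 6 + 18 + 1008 + 5040 + 6048 = 12120.

12120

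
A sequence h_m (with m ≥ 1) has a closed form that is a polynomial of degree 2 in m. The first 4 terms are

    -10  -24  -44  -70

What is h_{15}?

-752

1st diffs: -14, -20, -26.
2nd diffs: -6, -6 (constant).
So h_m = -3m^2 - 5m - 2.
Evaluating at m = 15 gives h_{15} = -752.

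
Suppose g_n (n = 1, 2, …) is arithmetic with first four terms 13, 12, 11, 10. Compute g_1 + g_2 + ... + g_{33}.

Common difference d = -1.
g_n = 13 + (n - 1)·(-1).
g_{33} = -19; S = 33·(13 + (-19))/2 = -99.

-99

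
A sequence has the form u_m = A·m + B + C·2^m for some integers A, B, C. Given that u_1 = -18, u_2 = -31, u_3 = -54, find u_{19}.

-2621502

Plug in m = 1, 2, 3: A + B + 2C = -18; 2A + B + 4C = -31; 3A + B + 8C = -54.
Subtracting the first from the second: A + 2C = -13.
Subtracting the second from the third: A + 4C = -23.
Solving: C = -5, A = -3, then B = -5.
Hence u_{19} = -3·19 + (-5) + (-5)·524288 = -2621502.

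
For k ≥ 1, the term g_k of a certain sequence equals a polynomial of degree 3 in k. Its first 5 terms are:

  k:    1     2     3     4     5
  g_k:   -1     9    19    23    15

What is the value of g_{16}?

1st diffs: 10, 10, 4, -8.
2nd diffs: 0, -6, -12.
3rd diffs: -6, -6 (constant).
Newton forward-difference form: g_k = -1 + 10·C(k-1,1) + (-6)·C(k-1,3).
At k = 16: k-1 = 15, so g_{16} = -1 + 150 - 2730 = -2581.

-2581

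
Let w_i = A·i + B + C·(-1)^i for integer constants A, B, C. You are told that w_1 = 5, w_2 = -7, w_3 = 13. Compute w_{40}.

Plug in i = 1, 2, 3: A + B - C = 5; 2A + B + C = -7; 3A + B - C = 13.
Subtracting the first from the second: A + 2C = -12.
Subtracting the second from the third: A - 2C = 20.
Solving: C = -8, A = 4, then B = -7.
Hence w_{40} = 4·40 + (-7) + (-8)·1 = 145.

145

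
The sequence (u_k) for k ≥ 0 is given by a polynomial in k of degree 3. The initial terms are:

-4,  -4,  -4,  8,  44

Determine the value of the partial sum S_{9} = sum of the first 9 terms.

1476

1st diffs: 0, 0, 12, 36.
2nd diffs: 0, 12, 24.
3rd diffs: 12, 12 (constant).
Newton forward-difference form: u_k = -4 + 12·C(k,3).
Continuing: 116, 236, 416, 668.
Summing k = 0..8 (9 terms) gives 1476.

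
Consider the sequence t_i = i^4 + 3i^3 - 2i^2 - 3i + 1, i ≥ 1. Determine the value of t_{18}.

121771

t_{18} = 1·18^4 + 3·18^3 - 2·18^2 - 3·18 + 1 = 121771.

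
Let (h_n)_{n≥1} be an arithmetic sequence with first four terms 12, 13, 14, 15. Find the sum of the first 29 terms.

Common difference d = 1.
h_n = 12 + (n - 1)·1.
h_{29} = 40; S = 29·(12 + 40)/2 = 754.

754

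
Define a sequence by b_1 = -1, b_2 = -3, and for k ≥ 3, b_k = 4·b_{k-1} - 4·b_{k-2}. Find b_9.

b_3 = -8; b_4 = -20; b_5 = -48; b_6 = -112; b_7 = -256; b_8 = -576; b_9 = -1280.
(Characteristic roots are 2 and 2.)

-1280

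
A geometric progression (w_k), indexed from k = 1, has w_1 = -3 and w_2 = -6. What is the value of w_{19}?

Common ratio r = 2.
w_k = (-3)·2^(k-1).
w_{19} = (-3)·2^18 = -786432.

-786432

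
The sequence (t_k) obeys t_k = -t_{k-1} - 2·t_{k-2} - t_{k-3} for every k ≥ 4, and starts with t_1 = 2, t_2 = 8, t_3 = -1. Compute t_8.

-30

t_4 = -17; t_5 = 11; t_6 = 24; t_7 = -29; t_8 = -30.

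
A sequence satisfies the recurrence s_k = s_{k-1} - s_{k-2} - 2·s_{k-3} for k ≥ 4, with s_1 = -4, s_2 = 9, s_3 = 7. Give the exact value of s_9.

155

Step forward from the initial values:
s_4 = 6; s_5 = -19; s_6 = -39; s_7 = -32; s_8 = 45; s_9 = 155.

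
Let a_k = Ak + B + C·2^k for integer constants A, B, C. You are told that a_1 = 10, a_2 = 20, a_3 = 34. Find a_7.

At k = 1, 2, 3: A + B + 2C = 10; 2A + B + 4C = 20; 3A + B + 8C = 34.
Subtracting the first from the second: A + 2C = 10.
Subtracting the second from the third: A + 4C = 14.
Solving: C = 2, A = 6, then B = 0.
Hence a_7 = 6·7 + 0 + 2·128 = 298.

298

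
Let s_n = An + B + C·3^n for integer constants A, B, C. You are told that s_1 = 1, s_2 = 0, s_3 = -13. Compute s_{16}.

-43046642

The three given values yield: A + B + 3C = 1; 2A + B + 9C = 0; 3A + B + 27C = -13.
Subtracting the first from the second: A + 6C = -1.
Subtracting the second from the third: A + 18C = -13.
Solving: C = -1, A = 5, then B = -1.
Hence s_{16} = 5·16 + (-1) + (-1)·43046721 = -43046642.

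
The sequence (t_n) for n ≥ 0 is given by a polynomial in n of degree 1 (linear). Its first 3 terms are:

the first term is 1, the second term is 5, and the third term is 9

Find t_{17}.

1st diffs: 4, 4 (constant).
So t_n = 4n + 1.
Evaluating at n = 17 gives t_{17} = 69.

69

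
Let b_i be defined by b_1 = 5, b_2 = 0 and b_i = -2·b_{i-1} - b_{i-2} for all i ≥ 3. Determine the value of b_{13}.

Compute successive terms:
b_3 = -5; b_4 = 10; b_5 = -15; …; b_{10} = 40; b_{11} = -45; b_{12} = 50; b_{13} = -55.
(Characteristic roots are -1 and -1.)

-55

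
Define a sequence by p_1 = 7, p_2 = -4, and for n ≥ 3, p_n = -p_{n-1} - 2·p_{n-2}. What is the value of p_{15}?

-350

Compute successive terms:
p_3 = -10;  p_4 = 18;  p_5 = 2;  …;  p_{12} = -246;  p_{13} = -142;  p_{14} = 634;  p_{15} = -350.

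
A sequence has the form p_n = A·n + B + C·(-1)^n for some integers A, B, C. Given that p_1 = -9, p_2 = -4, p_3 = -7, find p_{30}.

24

At n = 1, 2, 3: A + B - C = -9; 2A + B + C = -4; 3A + B - C = -7.
Subtracting the first from the second: A + 2C = 5.
Subtracting the second from the third: A - 2C = -3.
Solving: C = 2, A = 1, then B = -8.
Therefore p_{30} = 30 + (-8) + 2·1 = 24.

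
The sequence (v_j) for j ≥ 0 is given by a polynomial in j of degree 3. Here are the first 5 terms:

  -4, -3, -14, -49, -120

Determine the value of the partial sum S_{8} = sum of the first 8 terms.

1st diffs: 1, -11, -35, -71.
2nd diffs: -12, -24, -36.
3rd diffs: -12, -12 (constant).
Newton forward-difference form: v_j = -4 + 1·C(j,1) + (-12)·C(j,2) + (-12)·C(j,3).
Continuing: -239, -418, -669.
Summing j = 0..7 (8 terms) gives -1516.

-1516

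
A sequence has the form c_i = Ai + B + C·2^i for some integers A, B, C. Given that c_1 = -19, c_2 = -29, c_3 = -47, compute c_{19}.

-2097199

Plug in i = 1, 2, 3: A + B + 2C = -19; 2A + B + 4C = -29; 3A + B + 8C = -47.
Subtracting the first from the second: A + 2C = -10.
Subtracting the second from the third: A + 4C = -18.
Solving: C = -4, A = -2, then B = -9.
So c_i = -2·i + (-9) + (-4)·2^i; at i=19 this is -2097199.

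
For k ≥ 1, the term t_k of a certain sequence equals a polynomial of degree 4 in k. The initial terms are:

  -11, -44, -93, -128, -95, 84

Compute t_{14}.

1st diffs: -33, -49, -35, 33, 179.
2nd diffs: -16, 14, 68, 146.
3rd diffs: 30, 54, 78.
4th diffs: 24, 24 (constant).
Newton forward-difference form: t_k = -11 + (-33)·C(k-1,1) + (-16)·C(k-1,2) + 30·C(k-1,3) + 24·C(k-1,4).
At k = 14: k-1 = 13, so t_{14} = -11 - 429 - 1248 + 8580 + 17160 = 24052.

24052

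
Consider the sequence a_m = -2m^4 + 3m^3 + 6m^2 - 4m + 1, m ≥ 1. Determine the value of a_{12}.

-35471

a_{12} = -2·12^4 + 3·12^3 + 6·12^2 - 4·12 + 1 = -35471.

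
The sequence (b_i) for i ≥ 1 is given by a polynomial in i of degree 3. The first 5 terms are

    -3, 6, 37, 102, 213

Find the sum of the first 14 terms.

20797

1st diffs: 9, 31, 65, 111.
2nd diffs: 22, 34, 46.
3rd diffs: 12, 12 (constant).
So b_i = 2i^3 - i^2 - 2i - 2.
Continuing: …, 382, 621, 942, 1357, …, b_{14} = 5262.
Summing i = 1..14 (14 terms) gives 20797.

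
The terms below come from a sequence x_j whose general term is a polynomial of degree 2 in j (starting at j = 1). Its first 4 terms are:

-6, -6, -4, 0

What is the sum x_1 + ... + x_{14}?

644

1st diffs: 0, 2, 4.
2nd diffs: 2, 2 (constant).
So x_j = j^2 - 3j - 4.
Continuing: …, 6, 14, 24, 36, …, x_{14} = 150.
Summing j = 1..14 (14 terms) gives 644.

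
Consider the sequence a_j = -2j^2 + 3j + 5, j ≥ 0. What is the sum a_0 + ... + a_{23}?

-7700

Over j = 0..23: Σj = 276, Σj² = 4324.
Total = (-2)·4324 + (3)·276 + (5)·24 = -7700.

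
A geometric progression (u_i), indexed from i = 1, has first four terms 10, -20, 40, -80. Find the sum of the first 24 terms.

Common ratio r = -2.
u_i = 10·(-2)^(i-1).
S = 10·((-2)^24 - 1)/(-2 - 1) = 10·(16777216 - 1)/(-3) = -55924050.

-55924050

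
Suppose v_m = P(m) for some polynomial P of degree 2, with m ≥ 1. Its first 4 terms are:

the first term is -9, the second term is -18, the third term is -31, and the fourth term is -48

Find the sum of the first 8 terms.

1st diffs: -9, -13, -17.
2nd diffs: -4, -4 (constant).
Newton forward-difference form: v_m = -9 + (-9)·C(m-1,1) + (-4)·C(m-1,2).
Continuing: -69, -94, -123, -156.
Summing m = 1..8 (8 terms) gives -548.

-548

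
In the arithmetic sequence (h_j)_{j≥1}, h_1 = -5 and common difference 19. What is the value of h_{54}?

1002

h_j = -5 + (j - 1)·19.
h_{54} = -5 + 53·19 = 1002.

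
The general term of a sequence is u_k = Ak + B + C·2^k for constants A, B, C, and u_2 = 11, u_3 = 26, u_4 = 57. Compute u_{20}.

4194281

Write the equations: 2A + B + 4C = 11; 3A + B + 8C = 26; 4A + B + 16C = 57.
Subtracting the first from the second: A + 4C = 15.
Subtracting the second from the third: A + 8C = 31.
Solving: C = 4, A = -1, then B = -3.
So u_k = -1·k + (-3) + 4·2^k; at k=20 this is 4194281.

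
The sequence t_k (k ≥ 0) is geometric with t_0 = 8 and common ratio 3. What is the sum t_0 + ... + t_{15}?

172186880

t_k = 8·3^(k-0).
S = 8·(3^16 - 1)/(3 - 1) = 8·(43046721 - 1)/(2) = 172186880.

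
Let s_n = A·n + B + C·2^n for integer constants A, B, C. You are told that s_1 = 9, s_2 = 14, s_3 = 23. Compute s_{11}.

Plug in n = 1, 2, 3: A + B + 2C = 9; 2A + B + 4C = 14; 3A + B + 8C = 23.
Subtracting the first from the second: A + 2C = 5.
Subtracting the second from the third: A + 4C = 9.
Solving: C = 2, A = 1, then B = 4.
Therefore s_{11} = 11 + 4 + 2·2048 = 4111.

4111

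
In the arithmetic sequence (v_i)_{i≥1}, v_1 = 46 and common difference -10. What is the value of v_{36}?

-304

v_i = 46 + (i - 1)·(-10).
v_{36} = 46 + 35·(-10) = -304.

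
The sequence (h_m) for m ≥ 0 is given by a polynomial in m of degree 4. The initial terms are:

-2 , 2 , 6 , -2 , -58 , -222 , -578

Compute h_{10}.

1st diffs: 4, 4, -8, -56, -164, -356.
2nd diffs: 0, -12, -48, -108, -192.
3rd diffs: -12, -36, -60, -84.
4th diffs: -24, -24, -24 (constant).
So h_m = -m^4 + 4m^3 - 5m^2 + 6m - 2.
Evaluating at m = 10 gives h_{10} = -6442.

-6442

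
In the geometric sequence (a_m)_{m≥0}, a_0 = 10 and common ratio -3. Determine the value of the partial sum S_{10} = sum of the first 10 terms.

a_m = 10·(-3)^(m-0).
S = 10·((-3)^10 - 1)/(-3 - 1) = 10·(59049 - 1)/(-4) = -147620.

-147620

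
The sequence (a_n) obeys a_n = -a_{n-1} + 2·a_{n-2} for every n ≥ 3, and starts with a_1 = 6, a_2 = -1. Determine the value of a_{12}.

a_3 = 13;  a_4 = -15;  a_5 = 41;  a_6 = -71;  a_7 = 153;  a_8 = -295;  a_9 = 601;  a_{10} = -1191;  a_{11} = 2393;  a_{12} = -4775.
(Characteristic roots are 1 and -2.)

-4775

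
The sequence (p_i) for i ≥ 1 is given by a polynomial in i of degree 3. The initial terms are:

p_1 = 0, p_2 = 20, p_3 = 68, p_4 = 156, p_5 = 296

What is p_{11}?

2900

1st diffs: 20, 48, 88, 140.
2nd diffs: 28, 40, 52.
3rd diffs: 12, 12 (constant).
So p_i = 2i^3 + 2i^2 - 4.
Evaluating at i = 11 gives p_{11} = 2900.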